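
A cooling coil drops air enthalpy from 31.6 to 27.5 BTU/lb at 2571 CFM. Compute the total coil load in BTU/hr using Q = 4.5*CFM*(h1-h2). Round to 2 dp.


Q = 4.5 * 2571 * (31.6 - 27.5) = 47434.95 BTU/hr

47434.95 BTU/hr


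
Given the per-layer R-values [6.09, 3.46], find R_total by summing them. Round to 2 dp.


R_total = 6.09 + 3.46 = 9.55

9.55


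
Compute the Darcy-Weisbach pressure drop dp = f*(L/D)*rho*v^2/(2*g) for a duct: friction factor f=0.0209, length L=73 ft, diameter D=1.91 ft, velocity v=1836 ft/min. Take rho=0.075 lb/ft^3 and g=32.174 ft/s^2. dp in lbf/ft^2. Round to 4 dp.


v_fps = 1836/60 = 30.6 ft/s
dp = 0.0209*(73/1.91)*0.075*30.6^2/(2*32.174) = 0.8718 lbf/ft^2

0.8718 lbf/ft^2


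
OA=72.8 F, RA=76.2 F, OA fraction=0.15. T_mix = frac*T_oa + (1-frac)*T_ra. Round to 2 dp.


T_mix = 0.15*72.8 + 0.85*76.2 = 75.69 F

75.69 F


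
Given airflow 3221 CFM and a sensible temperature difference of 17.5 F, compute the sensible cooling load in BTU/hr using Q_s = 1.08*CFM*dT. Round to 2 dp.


Q = 1.08 * 3221 * 17.5 = 60876.90 BTU/hr

60876.90 BTU/hr


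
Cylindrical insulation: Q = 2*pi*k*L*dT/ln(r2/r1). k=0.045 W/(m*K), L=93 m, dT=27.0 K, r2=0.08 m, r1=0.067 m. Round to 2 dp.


Q = 2*pi*0.045*93*27.0/ln(0.08/0.067) = 4003.57 W

4003.57 W


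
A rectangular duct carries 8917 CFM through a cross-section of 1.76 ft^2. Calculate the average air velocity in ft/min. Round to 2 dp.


V = 8917 / 1.76 = 5066.48 ft/min

5066.48 ft/min


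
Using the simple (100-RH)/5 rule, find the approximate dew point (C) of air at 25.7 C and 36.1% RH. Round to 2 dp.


Td = 25.7 - (100-36.1)/5 = 12.92 C

12.92 C


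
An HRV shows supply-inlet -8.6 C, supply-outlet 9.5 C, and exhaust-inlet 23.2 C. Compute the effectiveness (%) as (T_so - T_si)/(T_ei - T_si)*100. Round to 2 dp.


eff = (9.5-(-8.6))/(23.2-(-8.6))*100 = 56.92 %

56.92 %


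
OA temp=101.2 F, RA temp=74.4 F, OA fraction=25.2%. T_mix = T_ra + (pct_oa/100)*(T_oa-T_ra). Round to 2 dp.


T_mix = 74.4 + (25.2/100)*(101.2-74.4) = 81.15 F

81.15 F


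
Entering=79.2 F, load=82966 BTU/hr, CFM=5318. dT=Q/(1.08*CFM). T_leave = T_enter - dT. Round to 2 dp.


dT = 82966/(1.08*5318) = 14.4453
T_leave = 79.2 - 14.4453 = 64.75 F

64.75 F


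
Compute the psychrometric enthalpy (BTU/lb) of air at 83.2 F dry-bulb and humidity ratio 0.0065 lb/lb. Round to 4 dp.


h = 0.24*83.2 + 0.0065*(1061+0.444*83.2) = 27.1046 BTU/lb

27.1046 BTU/lb


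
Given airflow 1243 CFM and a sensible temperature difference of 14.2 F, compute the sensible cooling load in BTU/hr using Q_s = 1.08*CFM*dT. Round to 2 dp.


Q = 1.08 * 1243 * 14.2 = 19062.65 BTU/hr

19062.65 BTU/hr


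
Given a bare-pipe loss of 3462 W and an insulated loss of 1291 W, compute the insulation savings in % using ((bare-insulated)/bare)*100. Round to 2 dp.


Savings = ((3462-1291)/3462)*100 = 62.71 %

62.71 %


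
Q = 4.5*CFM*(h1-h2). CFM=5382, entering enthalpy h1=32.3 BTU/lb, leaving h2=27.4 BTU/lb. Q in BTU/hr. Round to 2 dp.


Q = 4.5 * 5382 * (32.3 - 27.4) = 118673.10 BTU/hr

118673.10 BTU/hr


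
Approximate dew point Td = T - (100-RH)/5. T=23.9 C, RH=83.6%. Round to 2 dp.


Td = 23.9 - (100-83.6)/5 = 20.62 C

20.62 C


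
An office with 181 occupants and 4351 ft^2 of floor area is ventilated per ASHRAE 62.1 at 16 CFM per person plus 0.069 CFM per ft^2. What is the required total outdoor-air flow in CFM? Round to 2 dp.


Total = 181*16 + 4351*0.069 = 3196.22 CFM

3196.22 CFM


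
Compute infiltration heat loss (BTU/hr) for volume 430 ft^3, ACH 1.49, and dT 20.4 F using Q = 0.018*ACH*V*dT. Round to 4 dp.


Q = 0.018 * 1.49 * 430 * 20.4 = 235.2650 BTU/hr

235.2650 BTU/hr


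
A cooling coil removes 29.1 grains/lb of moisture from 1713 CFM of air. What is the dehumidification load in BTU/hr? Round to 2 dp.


Q = 0.68 * 1713 * 29.1 = 33896.84 BTU/hr

33896.84 BTU/hr


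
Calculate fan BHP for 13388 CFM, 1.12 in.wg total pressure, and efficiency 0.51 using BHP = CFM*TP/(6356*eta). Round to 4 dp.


BHP = 13388 * 1.12 / (6356 * 0.51) = 4.6257 hp

4.6257 hp


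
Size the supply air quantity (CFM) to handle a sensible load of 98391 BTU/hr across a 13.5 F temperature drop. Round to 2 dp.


CFM = 98391 / (1.08 * 13.5) = 6748.35

6748.35 CFM


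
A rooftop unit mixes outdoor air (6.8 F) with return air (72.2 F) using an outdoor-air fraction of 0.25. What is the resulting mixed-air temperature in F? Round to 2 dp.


T_mix = 0.25*6.8 + 0.75*72.2 = 55.85 F

55.85 F


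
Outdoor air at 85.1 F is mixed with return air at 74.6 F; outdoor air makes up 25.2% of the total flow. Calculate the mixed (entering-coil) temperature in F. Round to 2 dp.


T_mix = 74.6 + (25.2/100)*(85.1-74.6) = 77.25 F

77.25 F


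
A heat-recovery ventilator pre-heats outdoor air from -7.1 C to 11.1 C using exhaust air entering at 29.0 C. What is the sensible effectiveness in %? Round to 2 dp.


eff = (11.1-(-7.1))/(29.0-(-7.1))*100 = 50.42 %

50.42 %


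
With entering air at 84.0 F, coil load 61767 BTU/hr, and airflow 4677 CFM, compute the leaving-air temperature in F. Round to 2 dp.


dT = 61767/(1.08*4677) = 12.2283
T_leave = 84.0 - 12.2283 = 71.77 F

71.77 F


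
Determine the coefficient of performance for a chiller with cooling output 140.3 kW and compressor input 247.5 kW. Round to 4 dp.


COP = 140.3 / 247.5 = 0.5669

0.5669


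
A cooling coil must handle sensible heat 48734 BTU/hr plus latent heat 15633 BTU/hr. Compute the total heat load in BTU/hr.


Qt = 48734 + 15633 = 64367 BTU/hr

64367 BTU/hr


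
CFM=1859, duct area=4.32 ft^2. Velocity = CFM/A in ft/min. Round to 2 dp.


V = 1859 / 4.32 = 430.32 ft/min

430.32 ft/min


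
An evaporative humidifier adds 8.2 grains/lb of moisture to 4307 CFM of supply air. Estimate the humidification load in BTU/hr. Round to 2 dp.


Q = 0.68 * 4307 * 8.2 = 24015.83 BTU/hr

24015.83 BTU/hr


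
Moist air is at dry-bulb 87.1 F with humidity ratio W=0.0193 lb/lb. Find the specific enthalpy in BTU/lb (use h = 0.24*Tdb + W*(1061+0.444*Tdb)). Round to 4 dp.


h = 0.24*87.1 + 0.0193*(1061+0.444*87.1) = 42.1277 BTU/lb

42.1277 BTU/lb


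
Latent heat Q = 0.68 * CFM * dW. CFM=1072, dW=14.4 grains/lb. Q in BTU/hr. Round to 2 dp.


Q = 0.68 * 1072 * 14.4 = 10497.02 BTU/hr

10497.02 BTU/hr


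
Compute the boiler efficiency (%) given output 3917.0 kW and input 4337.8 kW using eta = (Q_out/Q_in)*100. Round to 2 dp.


eta = (3917.0/4337.8)*100 = 90.30 %

90.30 %


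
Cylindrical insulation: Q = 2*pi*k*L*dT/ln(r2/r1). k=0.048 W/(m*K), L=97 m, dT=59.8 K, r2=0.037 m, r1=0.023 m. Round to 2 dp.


Q = 2*pi*0.048*97*59.8/ln(0.037/0.023) = 3679.71 W

3679.71 W


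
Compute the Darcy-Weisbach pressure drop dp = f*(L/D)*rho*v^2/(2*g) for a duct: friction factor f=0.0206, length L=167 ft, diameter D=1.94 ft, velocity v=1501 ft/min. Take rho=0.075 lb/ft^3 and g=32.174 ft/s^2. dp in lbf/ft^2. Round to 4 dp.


v_fps = 1501/60 = 25.0167 ft/s
dp = 0.0206*(167/1.94)*0.075*25.0167^2/(2*32.174) = 1.2935 lbf/ft^2

1.2935 lbf/ft^2


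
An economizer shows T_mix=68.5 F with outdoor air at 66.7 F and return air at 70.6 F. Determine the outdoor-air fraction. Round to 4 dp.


frac = (68.5 - 70.6) / (66.7 - 70.6) = 0.5385

0.5385


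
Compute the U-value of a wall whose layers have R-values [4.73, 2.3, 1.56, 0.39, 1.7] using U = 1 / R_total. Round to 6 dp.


R_total = 4.73 + 2.3 + 1.56 + 0.39 + 1.7 = 10.68
U = 1/10.68 = 0.093633

0.093633


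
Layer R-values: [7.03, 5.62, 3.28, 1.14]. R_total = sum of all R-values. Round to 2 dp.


R_total = 7.03 + 5.62 + 3.28 + 1.14 = 17.07

17.07


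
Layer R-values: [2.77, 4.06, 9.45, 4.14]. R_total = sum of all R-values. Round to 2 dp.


R_total = 2.77 + 4.06 + 9.45 + 4.14 = 20.42

20.42


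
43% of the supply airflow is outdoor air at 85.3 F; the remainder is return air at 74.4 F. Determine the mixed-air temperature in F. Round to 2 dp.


T_mix = 0.43*85.3 + 0.57*74.4 = 79.09 F

79.09 F


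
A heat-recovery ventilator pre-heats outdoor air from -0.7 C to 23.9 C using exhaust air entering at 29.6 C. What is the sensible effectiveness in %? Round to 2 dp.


eff = (23.9-(-0.7))/(29.6-(-0.7))*100 = 81.19 %

81.19 %


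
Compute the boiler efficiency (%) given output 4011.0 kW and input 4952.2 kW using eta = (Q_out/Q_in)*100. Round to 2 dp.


eta = (4011.0/4952.2)*100 = 80.99 %

80.99 %


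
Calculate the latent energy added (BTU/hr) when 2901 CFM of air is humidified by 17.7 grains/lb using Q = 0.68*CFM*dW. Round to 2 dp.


Q = 0.68 * 2901 * 17.7 = 34916.44 BTU/hr

34916.44 BTU/hr


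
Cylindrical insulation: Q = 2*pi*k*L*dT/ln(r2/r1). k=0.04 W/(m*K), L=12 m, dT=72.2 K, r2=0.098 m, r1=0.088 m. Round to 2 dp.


Q = 2*pi*0.04*12*72.2/ln(0.098/0.088) = 2023.12 W

2023.12 W


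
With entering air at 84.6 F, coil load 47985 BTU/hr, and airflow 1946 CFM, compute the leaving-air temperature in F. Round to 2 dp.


dT = 47985/(1.08*1946) = 22.8317
T_leave = 84.6 - 22.8317 = 61.77 F

61.77 F


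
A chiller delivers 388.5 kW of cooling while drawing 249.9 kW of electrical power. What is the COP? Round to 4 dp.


COP = 388.5 / 249.9 = 1.5546

1.5546


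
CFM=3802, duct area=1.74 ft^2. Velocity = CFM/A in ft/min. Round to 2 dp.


V = 3802 / 1.74 = 2185.06 ft/min

2185.06 ft/min


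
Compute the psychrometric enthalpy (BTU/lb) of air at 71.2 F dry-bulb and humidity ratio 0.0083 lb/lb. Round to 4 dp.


h = 0.24*71.2 + 0.0083*(1061+0.444*71.2) = 26.1567 BTU/lb

26.1567 BTU/lb


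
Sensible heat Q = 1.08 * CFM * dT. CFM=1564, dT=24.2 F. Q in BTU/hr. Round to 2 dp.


Q = 1.08 * 1564 * 24.2 = 40876.70 BTU/hr

40876.70 BTU/hr


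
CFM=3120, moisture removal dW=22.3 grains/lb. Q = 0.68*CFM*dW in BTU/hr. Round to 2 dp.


Q = 0.68 * 3120 * 22.3 = 47311.68 BTU/hr

47311.68 BTU/hr


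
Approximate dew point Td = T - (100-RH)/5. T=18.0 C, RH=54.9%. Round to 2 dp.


Td = 18.0 - (100-54.9)/5 = 8.98 C

8.98 C


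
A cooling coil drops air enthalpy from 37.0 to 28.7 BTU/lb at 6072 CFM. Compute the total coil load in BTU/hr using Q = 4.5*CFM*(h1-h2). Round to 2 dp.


Q = 4.5 * 6072 * (37.0 - 28.7) = 226789.20 BTU/hr

226789.20 BTU/hr


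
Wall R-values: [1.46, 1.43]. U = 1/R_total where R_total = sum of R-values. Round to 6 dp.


R_total = 1.46 + 1.43 = 2.89
U = 1/2.89 = 0.346021

0.346021


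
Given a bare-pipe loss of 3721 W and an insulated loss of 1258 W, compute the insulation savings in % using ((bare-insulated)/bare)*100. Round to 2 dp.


Savings = ((3721-1258)/3721)*100 = 66.19 %

66.19 %


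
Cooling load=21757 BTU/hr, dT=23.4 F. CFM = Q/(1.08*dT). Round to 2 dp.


CFM = 21757 / (1.08 * 23.4) = 860.91

860.91 CFM


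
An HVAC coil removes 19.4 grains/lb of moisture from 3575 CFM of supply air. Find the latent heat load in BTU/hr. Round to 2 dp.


Q = 0.68 * 3575 * 19.4 = 47161.40 BTU/hr

47161.40 BTU/hr


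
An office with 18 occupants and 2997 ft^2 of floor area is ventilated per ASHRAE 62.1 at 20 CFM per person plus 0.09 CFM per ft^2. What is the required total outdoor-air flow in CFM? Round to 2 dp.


Total = 18*20 + 2997*0.09 = 629.73 CFM

629.73 CFM


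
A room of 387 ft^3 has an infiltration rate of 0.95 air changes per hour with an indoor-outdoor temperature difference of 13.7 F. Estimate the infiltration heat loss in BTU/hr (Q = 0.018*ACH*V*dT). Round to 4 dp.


Q = 0.018 * 0.95 * 387 * 13.7 = 90.6625 BTU/hr

90.6625 BTU/hr


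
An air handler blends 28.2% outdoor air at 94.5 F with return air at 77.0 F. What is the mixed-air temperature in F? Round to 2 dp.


T_mix = 77.0 + (28.2/100)*(94.5-77.0) = 81.94 F

81.94 F


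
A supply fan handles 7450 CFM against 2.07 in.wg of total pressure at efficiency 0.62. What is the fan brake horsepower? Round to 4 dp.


BHP = 7450 * 2.07 / (6356 * 0.62) = 3.9134 hp

3.9134 hp


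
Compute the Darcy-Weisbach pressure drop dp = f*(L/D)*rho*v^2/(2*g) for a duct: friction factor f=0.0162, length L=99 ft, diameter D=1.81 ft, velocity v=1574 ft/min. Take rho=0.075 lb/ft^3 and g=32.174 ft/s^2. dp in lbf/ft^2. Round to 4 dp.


v_fps = 1574/60 = 26.2333 ft/s
dp = 0.0162*(99/1.81)*0.075*26.2333^2/(2*32.174) = 0.7107 lbf/ft^2

0.7107 lbf/ft^2


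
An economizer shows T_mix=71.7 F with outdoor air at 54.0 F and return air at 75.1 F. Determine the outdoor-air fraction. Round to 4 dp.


frac = (71.7 - 75.1) / (54.0 - 75.1) = 0.1611

0.1611


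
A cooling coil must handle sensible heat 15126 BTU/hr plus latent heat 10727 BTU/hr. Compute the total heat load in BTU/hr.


Qt = 15126 + 10727 = 25853 BTU/hr

25853 BTU/hr


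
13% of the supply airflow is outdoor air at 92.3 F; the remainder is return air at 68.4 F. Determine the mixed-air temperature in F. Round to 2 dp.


T_mix = 0.13*92.3 + 0.87*68.4 = 71.51 F

71.51 F


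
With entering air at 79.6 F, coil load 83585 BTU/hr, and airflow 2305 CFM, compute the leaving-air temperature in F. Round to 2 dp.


dT = 83585/(1.08*2305) = 33.5764
T_leave = 79.6 - 33.5764 = 46.02 F

46.02 F


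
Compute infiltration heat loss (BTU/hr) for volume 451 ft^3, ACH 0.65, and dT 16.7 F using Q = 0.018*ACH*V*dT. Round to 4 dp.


Q = 0.018 * 0.65 * 451 * 16.7 = 88.1209 BTU/hr

88.1209 BTU/hr


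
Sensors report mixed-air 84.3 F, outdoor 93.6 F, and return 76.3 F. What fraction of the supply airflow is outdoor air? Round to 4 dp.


frac = (84.3 - 76.3) / (93.6 - 76.3) = 0.4624

0.4624


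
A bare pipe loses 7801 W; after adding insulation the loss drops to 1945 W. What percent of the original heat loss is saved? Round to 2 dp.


Savings = ((7801-1945)/7801)*100 = 75.07 %

75.07 %


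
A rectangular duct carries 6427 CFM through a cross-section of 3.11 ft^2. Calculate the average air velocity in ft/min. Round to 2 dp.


V = 6427 / 3.11 = 2066.56 ft/min

2066.56 ft/min


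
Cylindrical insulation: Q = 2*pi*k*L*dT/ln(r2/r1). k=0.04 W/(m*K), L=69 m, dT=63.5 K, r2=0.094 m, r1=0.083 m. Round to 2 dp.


Q = 2*pi*0.04*69*63.5/ln(0.094/0.083) = 8848.16 W

8848.16 W


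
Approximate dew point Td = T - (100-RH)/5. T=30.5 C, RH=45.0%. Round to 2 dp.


Td = 30.5 - (100-45.0)/5 = 19.50 C

19.50 C


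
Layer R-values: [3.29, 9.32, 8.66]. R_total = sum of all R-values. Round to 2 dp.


R_total = 3.29 + 9.32 + 8.66 = 21.27

21.27


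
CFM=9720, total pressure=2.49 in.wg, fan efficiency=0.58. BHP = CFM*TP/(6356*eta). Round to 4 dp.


BHP = 9720 * 2.49 / (6356 * 0.58) = 6.5653 hp

6.5653 hp


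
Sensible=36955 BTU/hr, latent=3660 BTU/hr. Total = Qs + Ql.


Qt = 36955 + 3660 = 40615 BTU/hr

40615 BTU/hr


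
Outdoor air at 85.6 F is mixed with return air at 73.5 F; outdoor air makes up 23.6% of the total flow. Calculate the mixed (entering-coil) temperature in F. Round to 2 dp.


T_mix = 73.5 + (23.6/100)*(85.6-73.5) = 76.36 F

76.36 F


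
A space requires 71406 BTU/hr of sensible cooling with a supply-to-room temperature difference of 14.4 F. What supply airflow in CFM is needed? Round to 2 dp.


CFM = 71406 / (1.08 * 14.4) = 4591.44

4591.44 CFM


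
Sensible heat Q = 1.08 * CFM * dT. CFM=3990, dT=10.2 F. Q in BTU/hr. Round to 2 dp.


Q = 1.08 * 3990 * 10.2 = 43953.84 BTU/hr

43953.84 BTU/hr


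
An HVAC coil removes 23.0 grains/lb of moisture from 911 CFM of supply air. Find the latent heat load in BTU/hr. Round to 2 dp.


Q = 0.68 * 911 * 23.0 = 14248.04 BTU/hr

14248.04 BTU/hr


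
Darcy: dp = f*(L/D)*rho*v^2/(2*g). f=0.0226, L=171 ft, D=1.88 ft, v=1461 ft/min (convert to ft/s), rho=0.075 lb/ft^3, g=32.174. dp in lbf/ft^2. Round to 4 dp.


v_fps = 1461/60 = 24.35 ft/s
dp = 0.0226*(171/1.88)*0.075*24.35^2/(2*32.174) = 1.4206 lbf/ft^2

1.4206 lbf/ft^2


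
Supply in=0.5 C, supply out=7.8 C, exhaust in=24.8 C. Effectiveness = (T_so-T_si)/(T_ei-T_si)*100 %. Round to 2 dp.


eff = (7.8-0.5)/(24.8-0.5)*100 = 30.04 %

30.04 %


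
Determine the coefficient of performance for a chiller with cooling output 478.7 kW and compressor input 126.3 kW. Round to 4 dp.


COP = 478.7 / 126.3 = 3.7902

3.7902


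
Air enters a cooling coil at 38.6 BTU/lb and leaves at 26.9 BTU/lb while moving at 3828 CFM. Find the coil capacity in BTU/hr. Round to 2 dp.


Q = 4.5 * 3828 * (38.6 - 26.9) = 201544.20 BTU/hr

201544.20 BTU/hr


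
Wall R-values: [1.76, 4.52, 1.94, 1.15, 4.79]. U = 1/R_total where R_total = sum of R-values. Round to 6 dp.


R_total = 1.76 + 4.52 + 1.94 + 1.15 + 4.79 = 14.16
U = 1/14.16 = 0.070621

0.070621


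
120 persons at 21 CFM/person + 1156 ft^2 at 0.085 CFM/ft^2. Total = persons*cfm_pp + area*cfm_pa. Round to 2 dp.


Total = 120*21 + 1156*0.085 = 2618.26 CFM

2618.26 CFM


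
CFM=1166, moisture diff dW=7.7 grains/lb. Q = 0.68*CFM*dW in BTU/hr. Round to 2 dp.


Q = 0.68 * 1166 * 7.7 = 6105.18 BTU/hr

6105.18 BTU/hr


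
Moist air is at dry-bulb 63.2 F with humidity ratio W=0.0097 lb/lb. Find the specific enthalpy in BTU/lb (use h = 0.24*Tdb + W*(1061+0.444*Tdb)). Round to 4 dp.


h = 0.24*63.2 + 0.0097*(1061+0.444*63.2) = 25.7319 BTU/lb

25.7319 BTU/lb


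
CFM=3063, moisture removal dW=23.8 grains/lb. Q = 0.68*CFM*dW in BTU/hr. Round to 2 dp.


Q = 0.68 * 3063 * 23.8 = 49571.59 BTU/hr

49571.59 BTU/hr


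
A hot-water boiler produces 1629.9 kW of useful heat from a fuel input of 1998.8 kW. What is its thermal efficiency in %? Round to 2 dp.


eta = (1629.9/1998.8)*100 = 81.54 %

81.54 %


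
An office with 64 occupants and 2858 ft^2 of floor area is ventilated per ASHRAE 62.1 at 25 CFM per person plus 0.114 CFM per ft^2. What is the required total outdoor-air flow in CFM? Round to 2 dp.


Total = 64*25 + 2858*0.114 = 1925.81 CFM

1925.81 CFM


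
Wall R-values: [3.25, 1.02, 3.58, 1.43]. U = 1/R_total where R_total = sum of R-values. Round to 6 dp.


R_total = 3.25 + 1.02 + 3.58 + 1.43 = 9.28
U = 1/9.28 = 0.107759

0.107759


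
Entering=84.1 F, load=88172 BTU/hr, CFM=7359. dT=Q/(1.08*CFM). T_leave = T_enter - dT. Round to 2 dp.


dT = 88172/(1.08*7359) = 11.0940
T_leave = 84.1 - 11.0940 = 73.01 F

73.01 F


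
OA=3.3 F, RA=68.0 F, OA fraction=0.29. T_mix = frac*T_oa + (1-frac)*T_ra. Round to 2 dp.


T_mix = 0.29*3.3 + 0.71*68.0 = 49.24 F

49.24 F


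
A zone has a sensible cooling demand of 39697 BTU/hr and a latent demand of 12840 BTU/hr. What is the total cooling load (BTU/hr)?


Qt = 39697 + 12840 = 52537 BTU/hr

52537 BTU/hr


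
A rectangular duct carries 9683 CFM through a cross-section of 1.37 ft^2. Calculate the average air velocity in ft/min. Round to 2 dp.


V = 9683 / 1.37 = 7067.88 ft/min

7067.88 ft/min


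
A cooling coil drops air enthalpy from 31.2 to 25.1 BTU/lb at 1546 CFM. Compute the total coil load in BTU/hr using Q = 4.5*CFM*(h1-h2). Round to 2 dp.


Q = 4.5 * 1546 * (31.2 - 25.1) = 42437.70 BTU/hr

42437.70 BTU/hr


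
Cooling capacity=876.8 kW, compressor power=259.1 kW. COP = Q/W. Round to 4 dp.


COP = 876.8 / 259.1 = 3.3840

3.3840


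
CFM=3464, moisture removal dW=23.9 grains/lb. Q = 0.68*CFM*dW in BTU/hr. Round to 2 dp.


Q = 0.68 * 3464 * 23.9 = 56296.93 BTU/hr

56296.93 BTU/hr


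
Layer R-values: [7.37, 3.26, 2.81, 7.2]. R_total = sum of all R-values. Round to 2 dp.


R_total = 7.37 + 3.26 + 2.81 + 7.2 = 20.64

20.64


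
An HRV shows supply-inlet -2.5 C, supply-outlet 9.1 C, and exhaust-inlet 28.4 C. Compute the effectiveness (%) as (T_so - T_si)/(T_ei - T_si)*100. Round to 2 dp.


eff = (9.1-(-2.5))/(28.4-(-2.5))*100 = 37.54 %

37.54 %


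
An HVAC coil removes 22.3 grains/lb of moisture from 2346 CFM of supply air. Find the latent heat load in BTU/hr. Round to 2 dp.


Q = 0.68 * 2346 * 22.3 = 35574.74 BTU/hr

35574.74 BTU/hr


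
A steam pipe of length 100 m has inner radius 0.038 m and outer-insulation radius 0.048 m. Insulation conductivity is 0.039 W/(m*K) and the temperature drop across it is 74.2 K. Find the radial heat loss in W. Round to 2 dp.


Q = 2*pi*0.039*100*74.2/ln(0.048/0.038) = 7783.02 W

7783.02 W


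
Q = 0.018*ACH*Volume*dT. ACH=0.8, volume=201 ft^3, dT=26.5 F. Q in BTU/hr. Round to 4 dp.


Q = 0.018 * 0.8 * 201 * 26.5 = 76.7016 BTU/hr

76.7016 BTU/hr


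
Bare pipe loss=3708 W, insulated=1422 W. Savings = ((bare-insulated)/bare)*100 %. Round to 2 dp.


Savings = ((3708-1422)/3708)*100 = 61.65 %

61.65 %


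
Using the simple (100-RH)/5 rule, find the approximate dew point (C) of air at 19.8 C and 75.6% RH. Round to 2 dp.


Td = 19.8 - (100-75.6)/5 = 14.92 C

14.92 C


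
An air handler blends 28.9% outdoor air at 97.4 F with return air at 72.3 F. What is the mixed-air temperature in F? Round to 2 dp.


T_mix = 72.3 + (28.9/100)*(97.4-72.3) = 79.55 F

79.55 F


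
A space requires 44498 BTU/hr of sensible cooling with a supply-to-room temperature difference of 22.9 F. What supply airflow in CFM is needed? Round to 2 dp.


CFM = 44498 / (1.08 * 22.9) = 1799.21

1799.21 CFM


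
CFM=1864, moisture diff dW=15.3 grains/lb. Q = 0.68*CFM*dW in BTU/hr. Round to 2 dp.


Q = 0.68 * 1864 * 15.3 = 19393.06 BTU/hr

19393.06 BTU/hr


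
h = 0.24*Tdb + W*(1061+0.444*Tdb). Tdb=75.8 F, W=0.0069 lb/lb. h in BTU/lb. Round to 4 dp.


h = 0.24*75.8 + 0.0069*(1061+0.444*75.8) = 25.7451 BTU/lb

25.7451 BTU/lb


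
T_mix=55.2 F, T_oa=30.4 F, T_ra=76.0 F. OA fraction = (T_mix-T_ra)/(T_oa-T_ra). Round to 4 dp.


frac = (55.2 - 76.0) / (30.4 - 76.0) = 0.4561

0.4561


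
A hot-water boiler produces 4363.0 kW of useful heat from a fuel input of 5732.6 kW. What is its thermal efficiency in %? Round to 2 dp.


eta = (4363.0/5732.6)*100 = 76.11 %

76.11 %


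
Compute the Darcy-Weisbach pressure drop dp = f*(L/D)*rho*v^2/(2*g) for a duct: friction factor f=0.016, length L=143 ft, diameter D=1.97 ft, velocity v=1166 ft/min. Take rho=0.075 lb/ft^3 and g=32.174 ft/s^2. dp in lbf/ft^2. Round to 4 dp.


v_fps = 1166/60 = 19.4333 ft/s
dp = 0.016*(143/1.97)*0.075*19.4333^2/(2*32.174) = 0.5112 lbf/ft^2

0.5112 lbf/ft^2


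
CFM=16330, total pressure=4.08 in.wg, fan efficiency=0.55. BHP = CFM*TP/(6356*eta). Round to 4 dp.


BHP = 16330 * 4.08 / (6356 * 0.55) = 19.0590 hp

19.0590 hp


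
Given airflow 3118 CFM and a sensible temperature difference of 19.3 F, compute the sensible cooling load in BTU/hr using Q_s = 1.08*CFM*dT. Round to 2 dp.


Q = 1.08 * 3118 * 19.3 = 64991.59 BTU/hr

64991.59 BTU/hr


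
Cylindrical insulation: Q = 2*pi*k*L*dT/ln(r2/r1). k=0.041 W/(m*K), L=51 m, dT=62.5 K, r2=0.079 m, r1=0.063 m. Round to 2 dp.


Q = 2*pi*0.041*51*62.5/ln(0.079/0.063) = 3628.31 W

3628.31 W


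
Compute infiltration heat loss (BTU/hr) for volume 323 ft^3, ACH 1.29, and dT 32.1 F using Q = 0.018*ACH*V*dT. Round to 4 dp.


Q = 0.018 * 1.29 * 323 * 32.1 = 240.7519 BTU/hr

240.7519 BTU/hr


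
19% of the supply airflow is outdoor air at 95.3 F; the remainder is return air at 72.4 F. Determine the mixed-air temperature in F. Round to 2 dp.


T_mix = 0.19*95.3 + 0.81*72.4 = 76.75 F

76.75 F


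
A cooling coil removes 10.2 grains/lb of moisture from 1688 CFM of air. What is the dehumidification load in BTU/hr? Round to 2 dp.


Q = 0.68 * 1688 * 10.2 = 11707.97 BTU/hr

11707.97 BTU/hr


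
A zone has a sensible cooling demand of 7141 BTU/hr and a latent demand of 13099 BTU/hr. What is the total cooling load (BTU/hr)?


Qt = 7141 + 13099 = 20240 BTU/hr

20240 BTU/hr


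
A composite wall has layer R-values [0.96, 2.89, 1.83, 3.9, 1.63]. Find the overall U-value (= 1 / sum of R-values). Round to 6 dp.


R_total = 0.96 + 2.89 + 1.83 + 3.9 + 1.63 = 11.21
U = 1/11.21 = 0.089206

0.089206


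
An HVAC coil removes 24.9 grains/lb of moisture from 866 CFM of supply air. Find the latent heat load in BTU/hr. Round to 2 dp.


Q = 0.68 * 866 * 24.9 = 14663.11 BTU/hr

14663.11 BTU/hr


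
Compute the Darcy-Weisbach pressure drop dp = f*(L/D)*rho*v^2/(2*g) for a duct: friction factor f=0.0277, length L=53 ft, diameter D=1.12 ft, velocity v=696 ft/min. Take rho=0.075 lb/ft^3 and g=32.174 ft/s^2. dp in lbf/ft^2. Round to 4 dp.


v_fps = 696/60 = 11.6 ft/s
dp = 0.0277*(53/1.12)*0.075*11.6^2/(2*32.174) = 0.2056 lbf/ft^2

0.2056 lbf/ft^2


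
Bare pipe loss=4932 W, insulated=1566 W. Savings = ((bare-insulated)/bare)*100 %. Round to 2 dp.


Savings = ((4932-1566)/4932)*100 = 68.25 %

68.25 %


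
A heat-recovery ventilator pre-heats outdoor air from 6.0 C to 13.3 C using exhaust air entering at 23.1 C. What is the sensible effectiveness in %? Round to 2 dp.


eff = (13.3-6.0)/(23.1-6.0)*100 = 42.69 %

42.69 %


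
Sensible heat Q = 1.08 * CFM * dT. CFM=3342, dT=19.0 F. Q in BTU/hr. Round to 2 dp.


Q = 1.08 * 3342 * 19.0 = 68577.84 BTU/hr

68577.84 BTU/hr


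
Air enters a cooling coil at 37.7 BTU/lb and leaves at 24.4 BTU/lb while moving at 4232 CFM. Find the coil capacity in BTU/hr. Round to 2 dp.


Q = 4.5 * 4232 * (37.7 - 24.4) = 253285.20 BTU/hr

253285.20 BTU/hr


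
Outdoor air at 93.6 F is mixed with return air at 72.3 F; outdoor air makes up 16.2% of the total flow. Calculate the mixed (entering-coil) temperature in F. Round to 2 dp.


T_mix = 72.3 + (16.2/100)*(93.6-72.3) = 75.75 F

75.75 F


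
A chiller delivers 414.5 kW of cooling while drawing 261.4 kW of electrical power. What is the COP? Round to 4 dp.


COP = 414.5 / 261.4 = 1.5857

1.5857


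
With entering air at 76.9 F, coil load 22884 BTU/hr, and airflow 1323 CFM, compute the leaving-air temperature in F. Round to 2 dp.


dT = 22884/(1.08*1323) = 16.0158
T_leave = 76.9 - 16.0158 = 60.88 F

60.88 F


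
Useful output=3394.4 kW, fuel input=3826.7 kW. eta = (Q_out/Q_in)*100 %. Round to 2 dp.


eta = (3394.4/3826.7)*100 = 88.70 %

88.70 %


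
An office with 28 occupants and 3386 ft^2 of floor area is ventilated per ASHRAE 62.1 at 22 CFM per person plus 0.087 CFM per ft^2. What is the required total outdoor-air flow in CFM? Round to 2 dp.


Total = 28*22 + 3386*0.087 = 910.58 CFM

910.58 CFM


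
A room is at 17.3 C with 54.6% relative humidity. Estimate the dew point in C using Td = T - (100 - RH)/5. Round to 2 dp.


Td = 17.3 - (100-54.6)/5 = 8.22 C

8.22 C


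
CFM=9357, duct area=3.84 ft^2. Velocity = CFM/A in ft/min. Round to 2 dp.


V = 9357 / 3.84 = 2436.72 ft/min

2436.72 ft/min


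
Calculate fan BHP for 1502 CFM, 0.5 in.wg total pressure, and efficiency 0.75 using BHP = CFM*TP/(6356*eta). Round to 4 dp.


BHP = 1502 * 0.5 / (6356 * 0.75) = 0.1575 hp

0.1575 hp


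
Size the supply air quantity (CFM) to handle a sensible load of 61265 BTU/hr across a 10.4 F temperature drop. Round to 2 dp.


CFM = 61265 / (1.08 * 10.4) = 5454.50

5454.50 CFM


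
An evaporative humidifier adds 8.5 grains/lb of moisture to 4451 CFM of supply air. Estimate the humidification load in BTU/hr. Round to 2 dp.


Q = 0.68 * 4451 * 8.5 = 25726.78 BTU/hr

25726.78 BTU/hr


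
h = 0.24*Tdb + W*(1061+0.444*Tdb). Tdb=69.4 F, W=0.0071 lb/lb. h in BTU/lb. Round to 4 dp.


h = 0.24*69.4 + 0.0071*(1061+0.444*69.4) = 24.4079 BTU/lb

24.4079 BTU/lb


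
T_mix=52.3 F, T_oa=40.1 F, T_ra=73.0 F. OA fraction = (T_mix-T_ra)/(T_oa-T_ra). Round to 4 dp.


frac = (52.3 - 73.0) / (40.1 - 73.0) = 0.6292

0.6292


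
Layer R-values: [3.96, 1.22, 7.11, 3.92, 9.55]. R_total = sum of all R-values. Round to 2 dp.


R_total = 3.96 + 1.22 + 7.11 + 3.92 + 9.55 = 25.76

25.76


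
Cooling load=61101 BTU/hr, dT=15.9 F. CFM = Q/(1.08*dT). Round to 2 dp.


CFM = 61101 / (1.08 * 15.9) = 3558.18

3558.18 CFM


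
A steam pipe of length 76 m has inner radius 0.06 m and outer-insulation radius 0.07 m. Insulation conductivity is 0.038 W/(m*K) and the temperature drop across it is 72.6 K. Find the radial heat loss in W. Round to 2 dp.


Q = 2*pi*0.038*76*72.6/ln(0.07/0.06) = 8546.11 W

8546.11 W


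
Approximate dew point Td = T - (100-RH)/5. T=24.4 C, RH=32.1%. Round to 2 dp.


Td = 24.4 - (100-32.1)/5 = 10.82 C

10.82 C


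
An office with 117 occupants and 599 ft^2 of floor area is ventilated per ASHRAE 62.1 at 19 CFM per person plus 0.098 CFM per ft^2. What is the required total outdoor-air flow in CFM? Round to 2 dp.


Total = 117*19 + 599*0.098 = 2281.70 CFM

2281.70 CFM


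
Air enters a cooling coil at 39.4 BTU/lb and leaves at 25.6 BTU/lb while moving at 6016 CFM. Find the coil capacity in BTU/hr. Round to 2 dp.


Q = 4.5 * 6016 * (39.4 - 25.6) = 373593.60 BTU/hr

373593.60 BTU/hr


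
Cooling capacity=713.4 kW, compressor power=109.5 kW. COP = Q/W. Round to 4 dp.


COP = 713.4 / 109.5 = 6.5151

6.5151


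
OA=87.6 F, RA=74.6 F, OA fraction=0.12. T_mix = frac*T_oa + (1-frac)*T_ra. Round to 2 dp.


T_mix = 0.12*87.6 + 0.88*74.6 = 76.16 F

76.16 F


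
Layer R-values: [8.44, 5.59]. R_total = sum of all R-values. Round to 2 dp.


R_total = 8.44 + 5.59 = 14.03

14.03


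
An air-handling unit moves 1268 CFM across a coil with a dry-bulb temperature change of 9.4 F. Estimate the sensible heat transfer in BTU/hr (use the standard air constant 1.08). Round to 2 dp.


Q = 1.08 * 1268 * 9.4 = 12872.74 BTU/hr

12872.74 BTU/hr


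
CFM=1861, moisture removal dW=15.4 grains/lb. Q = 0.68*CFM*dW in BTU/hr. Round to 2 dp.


Q = 0.68 * 1861 * 15.4 = 19488.39 BTU/hr

19488.39 BTU/hr


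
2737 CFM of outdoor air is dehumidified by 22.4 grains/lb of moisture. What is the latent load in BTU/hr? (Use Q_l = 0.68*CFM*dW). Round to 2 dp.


Q = 0.68 * 2737 * 22.4 = 41689.98 BTU/hr

41689.98 BTU/hr


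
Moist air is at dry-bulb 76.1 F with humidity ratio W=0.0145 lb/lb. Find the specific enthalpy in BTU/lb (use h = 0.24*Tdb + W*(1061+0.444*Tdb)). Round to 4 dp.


h = 0.24*76.1 + 0.0145*(1061+0.444*76.1) = 34.1384 BTU/lb

34.1384 BTU/lb


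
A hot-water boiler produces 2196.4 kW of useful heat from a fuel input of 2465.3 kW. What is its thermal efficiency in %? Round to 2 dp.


eta = (2196.4/2465.3)*100 = 89.09 %

89.09 %


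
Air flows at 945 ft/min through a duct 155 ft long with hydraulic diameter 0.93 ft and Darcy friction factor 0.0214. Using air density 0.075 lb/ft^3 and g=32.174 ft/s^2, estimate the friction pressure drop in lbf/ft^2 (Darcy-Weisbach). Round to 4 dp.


v_fps = 945/60 = 15.75 ft/s
dp = 0.0214*(155/0.93)*0.075*15.75^2/(2*32.174) = 1.0312 lbf/ft^2

1.0312 lbf/ft^2


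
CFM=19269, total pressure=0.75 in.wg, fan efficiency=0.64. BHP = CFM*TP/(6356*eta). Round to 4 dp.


BHP = 19269 * 0.75 / (6356 * 0.64) = 3.5527 hp

3.5527 hp


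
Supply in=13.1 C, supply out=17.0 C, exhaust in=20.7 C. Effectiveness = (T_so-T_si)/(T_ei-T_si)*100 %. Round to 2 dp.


eff = (17.0-13.1)/(20.7-13.1)*100 = 51.32 %

51.32 %


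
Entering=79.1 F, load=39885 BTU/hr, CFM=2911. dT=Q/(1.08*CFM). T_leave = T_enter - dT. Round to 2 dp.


dT = 39885/(1.08*2911) = 12.6866
T_leave = 79.1 - 12.6866 = 66.41 F

66.41 F


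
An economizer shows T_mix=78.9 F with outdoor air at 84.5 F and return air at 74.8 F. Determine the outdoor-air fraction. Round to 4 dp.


frac = (78.9 - 74.8) / (84.5 - 74.8) = 0.4227

0.4227


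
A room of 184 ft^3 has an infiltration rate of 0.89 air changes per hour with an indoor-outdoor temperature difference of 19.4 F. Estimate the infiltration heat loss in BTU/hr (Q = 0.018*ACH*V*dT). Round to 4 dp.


Q = 0.018 * 0.89 * 184 * 19.4 = 57.1850 BTU/hr

57.1850 BTU/hr


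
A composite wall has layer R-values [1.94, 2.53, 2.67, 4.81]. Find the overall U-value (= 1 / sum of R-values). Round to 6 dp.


R_total = 1.94 + 2.53 + 2.67 + 4.81 = 11.95
U = 1/11.95 = 0.083682

0.083682


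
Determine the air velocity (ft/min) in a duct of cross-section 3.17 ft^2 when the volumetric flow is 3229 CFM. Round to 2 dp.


V = 3229 / 3.17 = 1018.61 ft/min

1018.61 ft/min


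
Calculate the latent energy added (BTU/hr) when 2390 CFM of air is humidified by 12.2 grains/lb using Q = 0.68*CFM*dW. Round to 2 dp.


Q = 0.68 * 2390 * 12.2 = 19827.44 BTU/hr

19827.44 BTU/hr


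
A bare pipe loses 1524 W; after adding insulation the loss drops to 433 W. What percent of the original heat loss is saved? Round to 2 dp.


Savings = ((1524-433)/1524)*100 = 71.59 %

71.59 %


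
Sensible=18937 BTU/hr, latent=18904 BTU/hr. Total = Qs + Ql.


Qt = 18937 + 18904 = 37841 BTU/hr

37841 BTU/hr


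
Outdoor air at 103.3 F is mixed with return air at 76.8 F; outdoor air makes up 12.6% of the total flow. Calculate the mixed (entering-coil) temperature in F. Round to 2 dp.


T_mix = 76.8 + (12.6/100)*(103.3-76.8) = 80.14 F

80.14 F


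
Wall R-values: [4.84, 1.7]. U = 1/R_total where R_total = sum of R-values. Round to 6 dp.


R_total = 4.84 + 1.7 = 6.54
U = 1/6.54 = 0.152905

0.152905


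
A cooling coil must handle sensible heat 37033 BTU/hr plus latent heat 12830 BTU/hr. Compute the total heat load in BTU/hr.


Qt = 37033 + 12830 = 49863 BTU/hr

49863 BTU/hr


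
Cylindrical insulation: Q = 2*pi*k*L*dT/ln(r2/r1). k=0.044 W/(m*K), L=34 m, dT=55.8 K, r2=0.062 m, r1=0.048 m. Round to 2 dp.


Q = 2*pi*0.044*34*55.8/ln(0.062/0.048) = 2049.36 W

2049.36 W


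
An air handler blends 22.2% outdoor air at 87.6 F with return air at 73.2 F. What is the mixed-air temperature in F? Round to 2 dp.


T_mix = 73.2 + (22.2/100)*(87.6-73.2) = 76.40 F

76.40 F


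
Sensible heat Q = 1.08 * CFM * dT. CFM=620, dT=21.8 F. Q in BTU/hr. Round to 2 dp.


Q = 1.08 * 620 * 21.8 = 14597.28 BTU/hr

14597.28 BTU/hr


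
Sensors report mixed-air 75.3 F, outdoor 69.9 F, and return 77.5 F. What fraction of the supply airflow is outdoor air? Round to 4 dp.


frac = (75.3 - 77.5) / (69.9 - 77.5) = 0.2895

0.2895


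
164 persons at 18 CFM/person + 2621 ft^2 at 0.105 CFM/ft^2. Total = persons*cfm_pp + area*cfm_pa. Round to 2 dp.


Total = 164*18 + 2621*0.105 = 3227.21 CFM

3227.21 CFM


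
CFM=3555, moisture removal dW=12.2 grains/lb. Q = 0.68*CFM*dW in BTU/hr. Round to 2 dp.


Q = 0.68 * 3555 * 12.2 = 29492.28 BTU/hr

29492.28 BTU/hr


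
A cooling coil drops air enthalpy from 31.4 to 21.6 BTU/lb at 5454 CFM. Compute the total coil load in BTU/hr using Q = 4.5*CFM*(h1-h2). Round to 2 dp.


Q = 4.5 * 5454 * (31.4 - 21.6) = 240521.40 BTU/hr

240521.40 BTU/hr


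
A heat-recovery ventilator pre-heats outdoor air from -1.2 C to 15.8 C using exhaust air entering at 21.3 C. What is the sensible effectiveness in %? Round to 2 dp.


eff = (15.8-(-1.2))/(21.3-(-1.2))*100 = 75.56 %

75.56 %


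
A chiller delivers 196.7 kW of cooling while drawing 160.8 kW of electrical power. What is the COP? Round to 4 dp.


COP = 196.7 / 160.8 = 1.2233

1.2233


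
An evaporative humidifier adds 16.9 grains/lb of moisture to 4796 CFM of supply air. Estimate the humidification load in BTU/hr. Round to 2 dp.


Q = 0.68 * 4796 * 16.9 = 55115.63 BTU/hr

55115.63 BTU/hr


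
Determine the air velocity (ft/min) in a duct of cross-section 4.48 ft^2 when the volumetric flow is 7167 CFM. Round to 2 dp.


V = 7167 / 4.48 = 1599.78 ft/min

1599.78 ft/min


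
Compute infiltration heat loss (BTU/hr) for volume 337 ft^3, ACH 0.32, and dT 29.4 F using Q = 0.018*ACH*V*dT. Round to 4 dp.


Q = 0.018 * 0.32 * 337 * 29.4 = 57.0689 BTU/hr

57.0689 BTU/hr


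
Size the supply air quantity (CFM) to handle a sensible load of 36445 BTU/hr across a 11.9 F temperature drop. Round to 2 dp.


CFM = 36445 / (1.08 * 11.9) = 2835.75

2835.75 CFM


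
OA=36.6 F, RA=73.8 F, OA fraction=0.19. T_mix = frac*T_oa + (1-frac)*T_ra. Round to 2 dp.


T_mix = 0.19*36.6 + 0.81*73.8 = 66.73 F

66.73 F


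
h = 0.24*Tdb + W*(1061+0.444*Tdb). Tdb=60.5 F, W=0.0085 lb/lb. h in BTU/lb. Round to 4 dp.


h = 0.24*60.5 + 0.0085*(1061+0.444*60.5) = 23.7668 BTU/lb

23.7668 BTU/lb


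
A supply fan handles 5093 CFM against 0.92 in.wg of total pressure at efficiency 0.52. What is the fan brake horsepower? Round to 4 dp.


BHP = 5093 * 0.92 / (6356 * 0.52) = 1.4177 hp

1.4177 hp


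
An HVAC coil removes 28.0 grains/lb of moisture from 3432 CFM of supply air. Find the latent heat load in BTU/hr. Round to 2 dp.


Q = 0.68 * 3432 * 28.0 = 65345.28 BTU/hr

65345.28 BTU/hr


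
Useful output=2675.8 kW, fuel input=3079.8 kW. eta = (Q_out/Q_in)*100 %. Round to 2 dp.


eta = (2675.8/3079.8)*100 = 86.88 %

86.88 %


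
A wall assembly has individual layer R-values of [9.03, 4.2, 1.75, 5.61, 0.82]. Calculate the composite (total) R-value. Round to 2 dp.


R_total = 9.03 + 4.2 + 1.75 + 5.61 + 0.82 = 21.41

21.41


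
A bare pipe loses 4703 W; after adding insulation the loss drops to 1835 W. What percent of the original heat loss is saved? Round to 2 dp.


Savings = ((4703-1835)/4703)*100 = 60.98 %

60.98 %


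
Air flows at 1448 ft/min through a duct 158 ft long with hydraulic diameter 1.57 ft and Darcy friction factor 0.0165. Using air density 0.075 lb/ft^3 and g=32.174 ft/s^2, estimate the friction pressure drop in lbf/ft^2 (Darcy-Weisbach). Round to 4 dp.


v_fps = 1448/60 = 24.1333 ft/s
dp = 0.0165*(158/1.57)*0.075*24.1333^2/(2*32.174) = 1.1272 lbf/ft^2

1.1272 lbf/ft^2


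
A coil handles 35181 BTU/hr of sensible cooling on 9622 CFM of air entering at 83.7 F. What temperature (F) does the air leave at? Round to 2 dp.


dT = 35181/(1.08*9622) = 3.3855
T_leave = 83.7 - 3.3855 = 80.31 F

80.31 F


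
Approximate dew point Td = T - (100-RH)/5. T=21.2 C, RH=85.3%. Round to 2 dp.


Td = 21.2 - (100-85.3)/5 = 18.26 C

18.26 C


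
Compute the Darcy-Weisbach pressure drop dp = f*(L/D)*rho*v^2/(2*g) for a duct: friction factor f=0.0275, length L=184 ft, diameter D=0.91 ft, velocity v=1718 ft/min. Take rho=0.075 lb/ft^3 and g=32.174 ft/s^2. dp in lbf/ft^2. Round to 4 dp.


v_fps = 1718/60 = 28.6333 ft/s
dp = 0.0275*(184/0.91)*0.075*28.6333^2/(2*32.174) = 5.3135 lbf/ft^2

5.3135 lbf/ft^2


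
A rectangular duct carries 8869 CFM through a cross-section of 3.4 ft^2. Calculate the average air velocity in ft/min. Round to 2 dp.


V = 8869 / 3.4 = 2608.53 ft/min

2608.53 ft/min


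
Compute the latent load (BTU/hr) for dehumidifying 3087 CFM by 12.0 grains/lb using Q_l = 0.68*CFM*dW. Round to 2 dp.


Q = 0.68 * 3087 * 12.0 = 25189.92 BTU/hr

25189.92 BTU/hr


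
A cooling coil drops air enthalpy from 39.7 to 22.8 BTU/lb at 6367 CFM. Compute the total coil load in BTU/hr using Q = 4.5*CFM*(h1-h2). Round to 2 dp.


Q = 4.5 * 6367 * (39.7 - 22.8) = 484210.35 BTU/hr

484210.35 BTU/hr


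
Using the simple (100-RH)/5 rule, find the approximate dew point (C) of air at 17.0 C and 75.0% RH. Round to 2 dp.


Td = 17.0 - (100-75.0)/5 = 12.00 C

12.00 C


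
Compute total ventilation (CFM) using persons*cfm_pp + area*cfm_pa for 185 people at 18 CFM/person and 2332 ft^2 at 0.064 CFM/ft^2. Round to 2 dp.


Total = 185*18 + 2332*0.064 = 3479.25 CFM

3479.25 CFM


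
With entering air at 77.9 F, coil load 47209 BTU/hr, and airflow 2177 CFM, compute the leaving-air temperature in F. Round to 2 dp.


dT = 47209/(1.08*2177) = 20.0790
T_leave = 77.9 - 20.0790 = 57.82 F

57.82 F


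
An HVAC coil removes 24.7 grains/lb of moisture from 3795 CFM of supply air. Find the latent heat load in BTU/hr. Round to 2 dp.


Q = 0.68 * 3795 * 24.7 = 63740.82 BTU/hr

63740.82 BTU/hr


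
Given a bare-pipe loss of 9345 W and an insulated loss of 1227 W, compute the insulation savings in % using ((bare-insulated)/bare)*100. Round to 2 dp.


Savings = ((9345-1227)/9345)*100 = 86.87 %

86.87 %
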